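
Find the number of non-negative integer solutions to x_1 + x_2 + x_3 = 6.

Stars and bars with 6 stars and 2 bars:
C(6+3-1, 3-1) = C(8,2).

Final answer: C(8,2) = 28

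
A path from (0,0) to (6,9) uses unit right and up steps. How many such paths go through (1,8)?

Paths (0,0)->(1,8): C(9,8) = 9.
Paths (1,8)->(6,9): C(6,1) = 6.
By multiplication principle: 9 x 6.

Final answer: 54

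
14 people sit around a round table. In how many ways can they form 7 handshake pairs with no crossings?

The structures are counted by the Catalan number C_n. Here n = 14/2 = 7.
Using C_0 = 1 and C_(k+1) = C_k x 2(2k+1)/(k+2), build up term by term: C_1=1, C_2=2, C_3=5, C_4=14, C_5=42, C_6=132, C_7=429.

Final answer: C_{7} = 429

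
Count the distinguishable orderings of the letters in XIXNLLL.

Letters (I:1, L:3, N:1, X:2). Total letters: 7.
Permutations = 7!/(3! x 2!).

Final answer: 420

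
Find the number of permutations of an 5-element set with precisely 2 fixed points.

Choose which 2 elements are fixed: C(5,2) = 10.
Derange the remaining 3 using D(j) = (j-1)(D(j-1) + D(j-2)), D(0)=1, D(1)=0: D(2)=1, D(3)=2.
Total: 10 x 2.

Final answer: C(5,2) D(3) = 20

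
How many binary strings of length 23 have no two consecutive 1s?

Let a(n) count valid strings. If the last bit is 0 the prefix is any valid string of length n-1; if it is 1 the string must end in 01 with a valid prefix of length n-2. So a(n) = a(n-1) + a(n-2), a(1)=2, a(2)=3.
Computing successive values: a(1)=2, a(2)=3, a(3)=5, a(4)=8, a(5)=13, a(6)=21, a(7)=34, a(8)=55, a(9)=89, a(10)=144, a(11)=233, a(12)=377, a(13)=610, a(14)=987, a(15)=1597, a(16)=2584, a(17)=4181, a(18)=6765, a(19)=10946, a(20)=17711, a(21)=28657, a(22)=46368, a(23)=75025.

Final answer: 75025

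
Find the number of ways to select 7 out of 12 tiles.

C(12,7) = 12!/(7! x (12-7)!).

Final answer: C(12,7) = 792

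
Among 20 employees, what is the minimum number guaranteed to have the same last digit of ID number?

There are 10 possible values for last digit of ID number. With 20 employees and 10 categories, by pigeonhole: ceiling(20/10).

Final answer: 2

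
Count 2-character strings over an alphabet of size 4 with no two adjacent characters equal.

First character: 4 choices. Each subsequent: 3 choices (must differ from the previous one).
Total: 4 x 3^1.

Final answer: 4 x 3^{1} = 12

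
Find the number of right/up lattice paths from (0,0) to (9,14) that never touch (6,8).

Total paths to (9,14): C(23,14) = 817190.
Paths through (6,8): C(14,8) x C(9,6) = 252252.
Avoiding (6,8): 817190 - 252252.

Final answer: 564938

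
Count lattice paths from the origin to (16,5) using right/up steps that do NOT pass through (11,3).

Total paths to (16,5): C(21,5) = 20349.
Paths through (11,3): C(14,3) x C(7,2) = 7644.
Avoiding (11,3): 20349 - 7644.

Final answer: 12705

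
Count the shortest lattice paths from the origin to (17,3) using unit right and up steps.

Each path has 17 right steps and 3 up steps in some order (20 steps total).
Choose which 3 of the 20 steps are up: C(20,3).

Final answer: C(20,3) = 1140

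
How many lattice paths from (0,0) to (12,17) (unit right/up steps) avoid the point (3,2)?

Total paths to (12,17): C(29,17) = 51895935.
Paths through (3,2): C(5,2) x C(24,15) = 13075040.
Avoiding (3,2): 51895935 - 13075040.

Final answer: 38820895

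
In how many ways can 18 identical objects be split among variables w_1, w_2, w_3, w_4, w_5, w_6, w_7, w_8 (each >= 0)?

Stars and bars with 18 stars and 7 bars:
C(18+8-1, 8-1) = C(25,7).

Final answer: C(25,7) = 480700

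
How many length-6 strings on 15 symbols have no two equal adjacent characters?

Let g(n) count such strings. g(1) = 15, and each valid string of length n-1 extends in 14 ways (any symbol but the last), so g(n) = 14 g(n-1).
Total: g(6) = 15 x 14^5.

Final answer: 15 x 14^{5} = 8067360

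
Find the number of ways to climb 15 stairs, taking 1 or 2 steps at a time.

Condition on the final move: it is a 1-step (f(n-1) ways to get there) or a 2-step (f(n-2) ways), so f(n) = f(n-1) + f(n-2), with f(1)=1, f(2)=2.
Iterating the recurrence: f(1)=1, f(2)=2, f(3)=3, f(4)=5, f(5)=8, f(6)=13, f(7)=21, f(8)=34, f(9)=55, f(10)=89, f(11)=144, f(12)=233, f(13)=377, f(14)=610, f(15)=987.

Final answer: 987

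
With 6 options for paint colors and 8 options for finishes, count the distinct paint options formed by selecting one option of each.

By the multiplication principle: 6 x 8.

Final answer: 48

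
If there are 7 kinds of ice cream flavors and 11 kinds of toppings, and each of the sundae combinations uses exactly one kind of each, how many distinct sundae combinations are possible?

By the multiplication principle: 7 x 11.

Final answer: 77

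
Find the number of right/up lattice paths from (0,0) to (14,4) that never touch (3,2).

Total paths to (14,4): C(18,4) = 3060.
Paths through (3,2): C(5,2) x C(13,2) = 780.
Avoiding (3,2): 3060 - 780.

Final answer: 2280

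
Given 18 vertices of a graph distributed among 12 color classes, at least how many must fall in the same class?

By pigeonhole with 18 objects and 12 categories: ceiling(18/12).

Final answer: 2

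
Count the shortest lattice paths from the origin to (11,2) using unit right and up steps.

Each path has 11 right steps and 2 up steps in some order (13 steps total).
Choose which 2 of the 13 steps are up: C(13,2).

Final answer: C(13,2) = 78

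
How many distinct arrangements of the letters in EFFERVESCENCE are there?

Letters (C:2, E:5, F:2, N:1, R:1, S:1, V:1). Total letters: 13.
Permutations = 13!/(5! x 2! x 2!).

Final answer: 12972960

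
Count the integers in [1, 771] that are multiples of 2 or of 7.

Multiples of 2: 385. Multiples of 7: 110. Of both (lcm=14): 55.
By inclusion-exclusion: 385 + 110 - 55.

Final answer: 440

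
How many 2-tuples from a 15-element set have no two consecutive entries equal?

Let g(n) count such strings. g(1) = 15, and each valid string of length n-1 extends in 14 ways (any symbol but the last), so g(n) = 14 g(n-1).
Total: g(2) = 15 x 14^1.

Final answer: 15 x 14^{1} = 210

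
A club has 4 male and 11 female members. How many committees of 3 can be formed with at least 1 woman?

Sum over valid woman counts:
C(11,1)C(4,2) = 66
C(11,2)C(4,1) = 220
C(11,3)C(4,0) = 165
Total: 66 + 220 + 165.

Final answer: 451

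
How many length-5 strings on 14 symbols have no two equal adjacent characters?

Let g(n) count such strings. g(1) = 14, and each valid string of length n-1 extends in 13 ways (any symbol but the last), so g(n) = 13 g(n-1).
Total: g(5) = 14 x 13^4.

Final answer: 14 x 13^{4} = 399854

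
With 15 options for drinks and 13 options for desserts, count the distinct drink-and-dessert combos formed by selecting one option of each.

By the multiplication principle: 15 x 13.

Final answer: 195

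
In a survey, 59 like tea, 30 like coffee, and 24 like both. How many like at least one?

|A union B| = |A| + |B| - |A intersect B| = 59 + 30 - 24.

Final answer: 65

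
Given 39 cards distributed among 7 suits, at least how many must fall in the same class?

By pigeonhole with 39 objects and 7 categories: ceiling(39/7).

Final answer: 6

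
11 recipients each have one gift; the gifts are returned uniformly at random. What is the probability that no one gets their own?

D(n) = (n-1)(D(n-1) + D(n-2)), D(0)=1, D(1)=0.
Building up: D(2)=1, D(3)=2, D(4)=9, D(5)=44, D(6)=265, D(7)=1854, D(8)=14833, D(9)=133496, D(10)=1334961, D(11)=14684570.
Total arrangements: 11! = 39916800.
Probability = D(11)/11! = 1468457/3991680.

Final answer: D(11)/11! = 14684570/39916800 = 0.367879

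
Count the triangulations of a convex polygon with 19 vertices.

This is counted by the nth Catalan number C_n. Here n = 19 - 2 = 17.
C_n = C(2n,n) - C(2n,n+1), so C_{17} = C(34,17) - C(34,18) = 2333606220 - 2203961430.

Final answer: C_{17} = 129644790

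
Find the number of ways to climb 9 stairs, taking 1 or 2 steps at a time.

Let f(n) be the number of climbs. Removing the last move (1 or 2 steps) gives f(n) = f(n-1) + f(n-2); base cases f(1)=1, f(2)=2.
Computing successive values: f(1)=1, f(2)=2, f(3)=3, f(4)=5, f(5)=8, f(6)=13, f(7)=21, f(8)=34, f(9)=55.

Final answer: 55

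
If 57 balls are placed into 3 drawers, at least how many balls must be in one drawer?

By the pigeonhole principle: ceiling(57/3).

Final answer: 19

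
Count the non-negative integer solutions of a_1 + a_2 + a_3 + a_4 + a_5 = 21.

Stars and bars with 21 stars and 4 bars:
C(21+5-1, 5-1) = C(25,4).

Final answer: C(25,4) = 12650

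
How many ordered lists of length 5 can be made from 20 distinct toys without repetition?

P(20,5) = 20!/(20-5)! = 20!/15!.

Final answer: P(20,5) = 1860480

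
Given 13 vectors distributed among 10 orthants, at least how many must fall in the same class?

By pigeonhole with 13 objects and 10 categories: ceiling(13/10).

Final answer: 2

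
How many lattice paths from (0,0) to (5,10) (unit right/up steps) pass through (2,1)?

Paths (0,0)->(2,1): C(3,1) = 3.
Paths (2,1)->(5,10): C(12,9) = 220.
By multiplication principle: 3 x 220.

Final answer: 660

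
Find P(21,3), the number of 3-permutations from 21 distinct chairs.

P(21,3) = 21!/(21-3)! = 21!/18!.

Final answer: P(21,3) = 7980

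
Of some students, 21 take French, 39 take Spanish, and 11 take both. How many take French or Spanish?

|A union B| = |A| + |B| - |A intersect B| = 21 + 39 - 11.

Final answer: 49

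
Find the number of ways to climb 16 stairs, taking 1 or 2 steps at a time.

Let f(n) be the number of climbs. Removing the last move (1 or 2 steps) gives f(n) = f(n-1) + f(n-2); base cases f(1)=1, f(2)=2.
Computing successive values: f(1)=1, f(2)=2, f(3)=3, f(4)=5, f(5)=8, f(6)=13, f(7)=21, f(8)=34, f(9)=55, f(10)=89, f(11)=144, f(12)=233, f(13)=377, f(14)=610, f(15)=987, f(16)=1597.

Final answer: 1597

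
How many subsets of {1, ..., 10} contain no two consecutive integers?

Let a(n) count such subsets of {1, ..., n}. Either n is excluded (a(n-1) ways) or n is included, forcing n-1 out (a(n-2) ways), so a(n) = a(n-1) + a(n-2) with a(1)=2, a(2)=3.
Iterating the recurrence: a(1)=2, a(2)=3, a(3)=5, a(4)=8, a(5)=13, a(6)=21, a(7)=34, a(8)=55, a(9)=89, a(10)=144.

Final answer: 144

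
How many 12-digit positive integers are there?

These are the integers in [10^11, 10^12), so the count is 10^12 - 10^11 = 9 x 10^11.

Final answer: 900000000000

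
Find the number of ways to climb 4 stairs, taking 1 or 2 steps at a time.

Condition on the final move: it is a 1-step (f(n-1) ways to get there) or a 2-step (f(n-2) ways), so f(n) = f(n-1) + f(n-2), with f(1)=1, f(2)=2.
Building up term by term: f(1)=1, f(2)=2, f(3)=3, f(4)=5.

Final answer: 5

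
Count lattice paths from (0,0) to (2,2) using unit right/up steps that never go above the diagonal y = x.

Total monotonic paths to (2,2): C(4,2) = 6.
Paths that cross above y=x (reflection bijection): C(4,3) = 4.
Valid Dyck paths: 6 - 4.
(Equivalently, C_{2} = C(4,2)/3 = 6/3.)

Final answer: C_{2} = 2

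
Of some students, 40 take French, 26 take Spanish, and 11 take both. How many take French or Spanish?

|A union B| = |A| + |B| - |A intersect B| = 40 + 26 - 11.

Final answer: 55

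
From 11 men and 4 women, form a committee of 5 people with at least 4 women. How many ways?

Sum over valid woman counts:
C(4,4)C(11,1).

Final answer: 11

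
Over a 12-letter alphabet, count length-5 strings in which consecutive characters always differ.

Let g(n) count such strings. g(1) = 12, and each valid string of length n-1 extends in 11 ways (any symbol but the last), so g(n) = 11 g(n-1).
Total: g(5) = 12 x 11^4.

Final answer: 12 x 11^{4} = 175692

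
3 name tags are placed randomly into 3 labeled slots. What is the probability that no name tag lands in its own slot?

Use the recurrence D(n) = (n-1)(D(n-1) + D(n-2)) with D(0)=1, D(1)=0.
Building up: D(2)=1, D(3)=2.
Total arrangements: 3! = 6.
Probability = D(3)/3! = 1/3.

Final answer: D(3)/3! = 2/6 = 0.333333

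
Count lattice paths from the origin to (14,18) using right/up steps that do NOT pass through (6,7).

Total paths to (14,18): C(32,18) = 471435600.
Paths through (6,7): C(13,7) x C(19,11) = 129698712.
Avoiding (6,7): 471435600 - 129698712.

Final answer: 341736888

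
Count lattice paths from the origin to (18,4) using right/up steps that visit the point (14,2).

Paths (0,0)->(14,2): C(16,2) = 120.
Paths (14,2)->(18,4): C(6,2) = 15.
By multiplication principle: 120 x 15.

Final answer: 1800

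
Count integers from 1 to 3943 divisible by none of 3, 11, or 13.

|div by 3|=1314, |div by 11|=358, |div by 13|=303.
|div by 3&11|=119, |div by 3&13|=101, |div by 11&13|=27, |div by all|=9.
By inclusion-exclusion, divisible by at least one: 1314+358+303-119-101-27+9 = 1737.
Not divisible by any: 3943 - 1737.

Final answer: 2206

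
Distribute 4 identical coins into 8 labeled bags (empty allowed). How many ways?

Stars and bars: C(n+k-1, k-1) = C(11,7).

Final answer: C(11,7) = 330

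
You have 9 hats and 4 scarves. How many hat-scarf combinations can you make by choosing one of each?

By the multiplication principle: 9 x 4.

Final answer: 36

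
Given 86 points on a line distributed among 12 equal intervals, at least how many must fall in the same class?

By pigeonhole with 86 objects and 12 categories: ceiling(86/12).

Final answer: 8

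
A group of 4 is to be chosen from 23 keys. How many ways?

C(23,4) = 23!/(4! x (23-4)!).

Final answer: C(23,4) = 8855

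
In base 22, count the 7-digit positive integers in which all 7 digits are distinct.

First digit: 21 (nonzero). Second: 21 (not first). Third: 20, etc.
Total: 21 x 21 x 20 x 19 x 18 x 17 x 16.

Final answer: 820471680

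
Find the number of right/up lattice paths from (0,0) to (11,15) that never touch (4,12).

Total paths to (11,15): C(26,15) = 7726160.
Paths through (4,12): C(16,12) x C(10,3) = 218400.
Avoiding (4,12): 7726160 - 218400.

Final answer: 7507760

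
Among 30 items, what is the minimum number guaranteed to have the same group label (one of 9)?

There are 9 possible values for group label (one of 9). With 30 items and 9 categories, by pigeonhole: ceiling(30/9).

Final answer: 4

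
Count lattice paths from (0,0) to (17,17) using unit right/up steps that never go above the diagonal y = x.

Total monotonic paths to (17,17): C(34,17) = 2333606220.
A path is bad iff it touches y = x + 1; reflecting its initial segment maps bad paths bijectively onto all paths to (16,18), of which there are C(34,18) = 2203961430.
Valid Dyck paths: 2333606220 - 2203961430.
(These counts are the Catalan numbers.)

Final answer: C_{17} = 129644790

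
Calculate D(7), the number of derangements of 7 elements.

Use the recurrence D(n) = (n-1)(D(n-1) + D(n-2)) with D(0)=1, D(1)=0.
D(2) = 1 x (0 + 1) = 1
D(3) = 2 x (1 + 0) = 2
D(4) = 3 x (2 + 1) = 9
D(5) = 4 x (9 + 2) = 44
D(6) = 5 x (44 + 9) = 265
D(7) = 6 x (D(6) + D(5)) = 6 x (265 + 44)

Final answer: D(7) = 1854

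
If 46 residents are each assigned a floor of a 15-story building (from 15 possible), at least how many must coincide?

There are 15 possible values for floor of a 15-story building. With 46 residents and 15 categories, by pigeonhole: ceiling(46/15).

Final answer: 4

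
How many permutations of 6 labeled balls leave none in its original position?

Use the recurrence D(n) = (n-1)(D(n-1) + D(n-2)) with D(0)=1, D(1)=0.
D(2) = 1 x (0 + 1) = 1
D(3) = 2 x (1 + 0) = 2
D(4) = 3 x (2 + 1) = 9
D(5) = 4 x (9 + 2) = 44
D(6) = 5 x (D(5) + D(4)) = 5 x (44 + 9)

Final answer: D(6) = 265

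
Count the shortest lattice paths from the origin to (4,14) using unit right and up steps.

Each path has 4 right steps and 14 up steps in some order (18 steps total).
Choose which 14 of the 18 steps are up: C(18,14).

Final answer: C(18,14) = 3060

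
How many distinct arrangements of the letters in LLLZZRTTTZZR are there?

Letters (L:3, R:2, T:3, Z:4). Total letters: 12.
Permutations = 12!/(4! x 3! x 3! x 2!).

Final answer: 277200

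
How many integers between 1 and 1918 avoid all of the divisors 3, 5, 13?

|div by 3|=639, |div by 5|=383, |div by 13|=147.
|div by 3&5|=127, |div by 3&13|=49, |div by 5&13|=29, |div by all|=9.
By inclusion-exclusion, divisible by at least one: 639+383+147-127-49-29+9 = 973.
Not divisible by any: 1918 - 973.

Final answer: 945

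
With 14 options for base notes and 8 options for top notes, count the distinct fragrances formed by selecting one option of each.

By the multiplication principle: 14 x 8.

Final answer: 112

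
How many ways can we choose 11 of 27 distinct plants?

C(27,11) = 27!/(11! x 16!).

Final answer: \binom{27}{11} = 13037895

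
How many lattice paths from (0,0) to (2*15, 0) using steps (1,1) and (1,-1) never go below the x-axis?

Total monotonic paths to (15,15): C(30,15) = 155117520.
Paths that cross above y=x (reflection bijection): C(30,16) = 145422675.
Valid Dyck paths: 155117520 - 145422675.
(This is the Catalan number C_{15}.)

Final answer: C_{15} = 9694845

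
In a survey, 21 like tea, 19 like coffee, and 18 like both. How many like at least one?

|A union B| = |A| + |B| - |A intersect B| = 21 + 19 - 18.

Final answer: 22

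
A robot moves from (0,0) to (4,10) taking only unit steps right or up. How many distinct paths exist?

Each path has 4 right steps and 10 up steps in some order (14 steps total).
Choose which 10 of the 14 steps are up: C(14,10).

Final answer: C(14,10) = 1001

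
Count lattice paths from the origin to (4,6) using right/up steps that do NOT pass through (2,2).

Total paths to (4,6): C(10,6) = 210.
Paths through (2,2): C(4,2) x C(6,4) = 90.
Avoiding (2,2): 210 - 90.

Final answer: 120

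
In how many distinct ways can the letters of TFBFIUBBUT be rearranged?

Letters (B:3, F:2, I:1, T:2, U:2). Total letters: 10.
Permutations = 10!/(3! x 2! x 2! x 2!).

Final answer: 75600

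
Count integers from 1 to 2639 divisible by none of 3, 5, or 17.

|div by 3|=879, |div by 5|=527, |div by 17|=155.
|div by 3&5|=175, |div by 3&17|=51, |div by 5&17|=31, |div by all|=10.
By inclusion-exclusion, divisible by at least one: 879+527+155-175-51-31+10 = 1314.
Not divisible by any: 2639 - 1314.

Final answer: 1325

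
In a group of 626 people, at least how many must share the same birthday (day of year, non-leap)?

There are 365 possible values for birthday (day of year, non-leap). With 626 people and 365 categories, by pigeonhole: ceiling(626/365).

Final answer: 2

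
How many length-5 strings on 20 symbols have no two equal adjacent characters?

Let g(n) count such strings. g(1) = 20, and each valid string of length n-1 extends in 19 ways (any symbol but the last), so g(n) = 19 g(n-1).
Total: g(5) = 20 x 19^4.

Final answer: 20 x 19^{4} = 2606420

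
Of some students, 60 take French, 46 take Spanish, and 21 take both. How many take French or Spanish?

|A union B| = |A| + |B| - |A intersect B| = 60 + 46 - 21.

Final answer: 85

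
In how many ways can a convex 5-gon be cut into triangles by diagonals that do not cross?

The structures are counted by the Catalan number C_n. Here n = 5 - 2 = 3.
C_n = C(2n,n) - C(2n,n+1), so C_{3} = C(6,3) - C(6,4) = 20 - 15.

Final answer: C_{3} = 5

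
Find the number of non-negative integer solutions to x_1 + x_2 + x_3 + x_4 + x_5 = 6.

Stars and bars with 6 stars and 4 bars:
C(6+5-1, 5-1) = C(10,4).

Final answer: C(10,4) = 210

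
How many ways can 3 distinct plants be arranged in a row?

The number of ways to arrange 3 distinct objects is 3!.

Final answer: 3! = 6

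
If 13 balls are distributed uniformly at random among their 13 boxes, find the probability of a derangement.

Derangements satisfy D(n) = (n-1)(D(n-1) + D(n-2)), starting from D(0)=1, D(1)=0.
Building up: D(2)=1, D(3)=2, D(4)=9, D(5)=44, D(6)=265, D(7)=1854, D(8)=14833, D(9)=133496, D(10)=1334961, D(11)=14684570, D(12)=176214841, D(13)=2290792932.
Total arrangements: 13! = 6227020800.
Probability = D(13)/13! = 63633137/172972800.

Final answer: D(13)/13! = 2290792932/6227020800 = 0.367879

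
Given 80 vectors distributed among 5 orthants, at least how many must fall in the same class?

By pigeonhole with 80 objects and 5 categories: ceiling(80/5).

Final answer: 16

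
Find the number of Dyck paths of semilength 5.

Total monotonic paths to (5,5): C(10,5) = 252.
A path is bad iff it touches y = x + 1; reflecting its initial segment maps bad paths bijectively onto all paths to (4,6), of which there are C(10,6) = 210.
Valid Dyck paths: 252 - 210.
(This is the Catalan number C_{5}.)

Final answer: C_{5} = 42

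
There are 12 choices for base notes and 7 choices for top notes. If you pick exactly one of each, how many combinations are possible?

By the multiplication principle: 12 x 7.

Final answer: 84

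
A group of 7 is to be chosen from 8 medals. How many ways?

C(8,7) = 8!/(7! x 1!).

Final answer: \binom{8}{7} = 8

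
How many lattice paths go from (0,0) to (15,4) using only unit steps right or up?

Each path has 15 right steps and 4 up steps in some order (19 steps total).
Choose which 4 of the 19 steps are up: C(19,4).

Final answer: C(19,4) = 3876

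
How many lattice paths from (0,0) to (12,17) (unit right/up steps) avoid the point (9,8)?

Total paths to (12,17): C(29,17) = 51895935.
Paths through (9,8): C(17,8) x C(12,9) = 5348200.
Avoiding (9,8): 51895935 - 5348200.

Final answer: 46547735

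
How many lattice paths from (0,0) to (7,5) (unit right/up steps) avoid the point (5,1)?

Total paths to (7,5): C(12,5) = 792.
Paths through (5,1): C(6,1) x C(6,4) = 90.
Avoiding (5,1): 792 - 90.

Final answer: 702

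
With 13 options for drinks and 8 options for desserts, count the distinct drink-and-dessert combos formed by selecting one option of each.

By the multiplication principle: 13 x 8.

Final answer: 104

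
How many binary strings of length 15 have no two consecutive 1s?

Classify by the final bit: ...0 gives a(n-1) strings, ...01 gives a(n-2) strings. Thus a(n) = a(n-1) + a(n-2) with a(1)=2, a(2)=3.
Computing successive values: a(1)=2, a(2)=3, a(3)=5, a(4)=8, a(5)=13, a(6)=21, a(7)=34, a(8)=55, a(9)=89, a(10)=144, a(11)=233, a(12)=377, a(13)=610, a(14)=987, a(15)=1597.

Final answer: 1597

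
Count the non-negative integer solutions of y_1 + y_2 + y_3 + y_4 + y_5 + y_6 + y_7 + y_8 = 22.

Stars and bars with 22 stars and 7 bars:
C(22+8-1, 8-1) = C(29,7).

Final answer: C(29,7) = 1560780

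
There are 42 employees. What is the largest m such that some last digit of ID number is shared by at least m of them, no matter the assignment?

There are 10 possible values for last digit of ID number. With 42 employees and 10 categories, by pigeonhole: ceiling(42/10).

Final answer: 5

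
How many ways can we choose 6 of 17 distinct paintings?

C(17,6) = 17!/(6! x (17-6)!).

Final answer: C(17,6) = 12376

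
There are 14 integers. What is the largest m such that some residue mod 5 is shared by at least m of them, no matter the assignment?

There are 5 possible values for residue mod 5. With 14 integers and 5 categories, by pigeonhole: ceiling(14/5).

Final answer: 3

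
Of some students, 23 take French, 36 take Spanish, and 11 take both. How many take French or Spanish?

|A union B| = |A| + |B| - |A intersect B| = 23 + 36 - 11.

Final answer: 48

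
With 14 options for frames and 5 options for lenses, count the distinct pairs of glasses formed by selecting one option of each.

By the multiplication principle: 14 x 5.

Final answer: 70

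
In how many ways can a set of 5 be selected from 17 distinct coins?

C(17,5) = 17!/(5! x (17-5)!).

Final answer: C(17,5) = 6188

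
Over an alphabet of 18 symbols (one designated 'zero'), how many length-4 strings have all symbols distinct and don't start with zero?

First digit: 17 (nonzero). Second: 17 (not first). Third: 16, etc.
Total: 17 x 17 x 16 x 15.

Final answer: 69360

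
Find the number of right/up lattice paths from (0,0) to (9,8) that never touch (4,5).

Total paths to (9,8): C(17,8) = 24310.
Paths through (4,5): C(9,5) x C(8,3) = 7056.
Avoiding (4,5): 24310 - 7056.

Final answer: 17254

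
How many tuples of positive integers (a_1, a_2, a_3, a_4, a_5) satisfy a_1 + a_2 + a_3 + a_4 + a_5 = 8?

Substitute a'_i = a_i - 1 (so a'_i >= 0). Then sum a'_i = 8 - 5 = 3.
Stars and bars: C(3+5-1, 5-1) = C(7,4).

Final answer: C(7,4) = 35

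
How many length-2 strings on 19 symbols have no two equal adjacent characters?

Let g(n) count such strings. g(1) = 19, and each valid string of length n-1 extends in 18 ways (any symbol but the last), so g(n) = 18 g(n-1).
Total: g(2) = 19 x 18^1.

Final answer: 19 x 18^{1} = 342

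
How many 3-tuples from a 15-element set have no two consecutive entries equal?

Let g(n) count such strings. g(1) = 15, and each valid string of length n-1 extends in 14 ways (any symbol but the last), so g(n) = 14 g(n-1).
Total: g(3) = 15 x 14^2.

Final answer: 15 x 14^{2} = 2940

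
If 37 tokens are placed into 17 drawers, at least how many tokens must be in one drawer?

By the pigeonhole principle: ceiling(37/17).

Final answer: 3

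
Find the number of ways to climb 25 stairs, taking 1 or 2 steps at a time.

Let f(n) be the number of climbs. Removing the last move (1 or 2 steps) gives f(n) = f(n-1) + f(n-2); base cases f(1)=1, f(2)=2.
Iterating the recurrence: f(1)=1, f(2)=2, f(3)=3, f(4)=5, f(5)=8, f(6)=13, f(7)=21, f(8)=34, f(9)=55, f(10)=89, f(11)=144, f(12)=233, f(13)=377, f(14)=610, f(15)=987, f(16)=1597, f(17)=2584, f(18)=4181, f(19)=6765, f(20)=10946, f(21)=17711, f(22)=28657, f(23)=46368, f(24)=75025, f(25)=121393.

Final answer: 121393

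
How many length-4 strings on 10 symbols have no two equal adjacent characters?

Let g(n) count such strings. g(1) = 10, and each valid string of length n-1 extends in 9 ways (any symbol but the last), so g(n) = 9 g(n-1).
Total: g(4) = 10 x 9^3.

Final answer: 10 x 9^{3} = 7290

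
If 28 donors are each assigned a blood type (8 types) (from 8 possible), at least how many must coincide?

There are 8 possible values for blood type (8 types). With 28 donors and 8 categories, by pigeonhole: ceiling(28/8).

Final answer: 4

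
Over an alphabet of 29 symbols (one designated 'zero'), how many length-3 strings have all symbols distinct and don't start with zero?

The leading digit has 28 choices (anything but zero); the next has 28 (anything but the first), then 27, and so on, one fewer each time.
Total: 28 x 28 x 27.

Final answer: 21168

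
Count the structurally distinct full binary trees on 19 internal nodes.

The structures are counted by the Catalan number C_n. Here n = 19.
C_n = C(2n,n)/(n+1), so C_{19} = C(38,19)/20 = 35345263800/20.

Final answer: C_{19} = 1767263190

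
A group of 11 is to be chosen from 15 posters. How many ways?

C(15,11) = 15!/(11! x 4!).

Final answer: \binom{15}{11} = 1365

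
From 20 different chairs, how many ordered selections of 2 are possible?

P(20,2) = 20!/(20-2)! = 20!/18!.

Final answer: P(20,2) = 380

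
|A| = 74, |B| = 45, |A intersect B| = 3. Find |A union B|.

|A union B| = |A| + |B| - |A intersect B| = 74 + 45 - 3.

Final answer: 116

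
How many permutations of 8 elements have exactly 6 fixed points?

Choose which 6 elements are fixed: C(8,6) = 28.
Derange the remaining 2 using D(j) = (j-1)(D(j-1) + D(j-2)), D(0)=1, D(1)=0: D(2)=1.
Total: 28 x 1.

Final answer: C(8,6) D(2) = 28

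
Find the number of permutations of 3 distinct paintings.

The number of ways to arrange 3 distinct objects is 3!.

Final answer: 3! = 6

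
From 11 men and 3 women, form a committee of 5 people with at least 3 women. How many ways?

Sum over valid woman counts:
C(3,3)C(11,2).

Final answer: 55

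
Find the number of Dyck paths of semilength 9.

Total monotonic paths to (9,9): C(18,9) = 48620.
By the reflection principle, paths that go above the diagonal number C(18,10) = 43758.
Valid Dyck paths: 48620 - 43758.
(This is the Catalan number C_{9}.)

Final answer: C_{9} = 4862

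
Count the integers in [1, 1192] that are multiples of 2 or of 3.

Multiples of 2: 596. Multiples of 3: 397. Of both (lcm=6): 198.
By inclusion-exclusion: 596 + 397 - 198.

Final answer: 795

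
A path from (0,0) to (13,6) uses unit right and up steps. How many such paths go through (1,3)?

Paths (0,0)->(1,3): C(4,3) = 4.
Paths (1,3)->(13,6): C(15,3) = 455.
By multiplication principle: 4 x 455.

Final answer: 1820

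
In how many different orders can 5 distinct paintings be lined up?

The number of ways to arrange 5 distinct objects is 5!.

Final answer: 5! = 120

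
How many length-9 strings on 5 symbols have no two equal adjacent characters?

Let g(n) count such strings. g(1) = 5, and each valid string of length n-1 extends in 4 ways (any symbol but the last), so g(n) = 4 g(n-1).
Total: g(9) = 5 x 4^8.

Final answer: 5 x 4^{8} = 327680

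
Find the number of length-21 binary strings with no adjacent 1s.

Let a(n) count valid strings. If the last bit is 0 the prefix is any valid string of length n-1; if it is 1 the string must end in 01 with a valid prefix of length n-2. So a(n) = a(n-1) + a(n-2), a(1)=2, a(2)=3.
Building up term by term: a(1)=2, a(2)=3, a(3)=5, a(4)=8, a(5)=13, a(6)=21, a(7)=34, a(8)=55, a(9)=89, a(10)=144, a(11)=233, a(12)=377, a(13)=610, a(14)=987, a(15)=1597, a(16)=2584, a(17)=4181, a(18)=6765, a(19)=10946, a(20)=17711, a(21)=28657.

Final answer: 28657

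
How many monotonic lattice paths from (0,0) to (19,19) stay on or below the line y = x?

Total monotonic paths to (19,19): C(38,19) = 35345263800.
Paths that cross above y=x (reflection bijection): C(38,20) = 33578000610.
Valid Dyck paths: 35345263800 - 33578000610.
(Equivalently, C_{19} = C(38,19)/20 = 35345263800/20.)

Final answer: C_{19} = 1767263190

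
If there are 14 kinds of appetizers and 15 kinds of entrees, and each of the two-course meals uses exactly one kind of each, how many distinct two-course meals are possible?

By the multiplication principle: 14 x 15.

Final answer: 210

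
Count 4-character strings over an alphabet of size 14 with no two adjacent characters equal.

Let g(n) count such strings. g(1) = 14, and each valid string of length n-1 extends in 13 ways (any symbol but the last), so g(n) = 13 g(n-1).
Total: g(4) = 14 x 13^3.

Final answer: 14 x 13^{3} = 30758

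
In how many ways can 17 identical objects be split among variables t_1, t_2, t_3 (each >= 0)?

Stars and bars with 17 stars and 2 bars:
C(17+3-1, 3-1) = C(19,2).

Final answer: C(19,2) = 171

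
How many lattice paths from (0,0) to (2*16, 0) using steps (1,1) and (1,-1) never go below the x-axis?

Total monotonic paths to (16,16): C(32,16) = 601080390.
Reflecting each bad path at its first crossing gives a bijection with paths to (15,17): C(32,17) = 565722720.
Valid Dyck paths: 601080390 - 565722720.
(Equivalently, C_{16} = C(32,16)/17 = 601080390/17.)

Final answer: C_{16} = 35357670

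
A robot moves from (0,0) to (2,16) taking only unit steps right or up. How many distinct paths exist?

Each path has 2 right steps and 16 up steps in some order (18 steps total).
Choose which 16 of the 18 steps are up: C(18,16).

Final answer: C(18,16) = 153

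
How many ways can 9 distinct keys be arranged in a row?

The number of ways to arrange 9 distinct objects is 9!.

Final answer: 9! = 362880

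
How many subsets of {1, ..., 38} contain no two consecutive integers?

Condition on whether n belongs to the subset: if not, any valid subset of {1, ..., n-1} works (a(n-1)); if so, n-1 is excluded and the rest is a valid subset of {1, ..., n-2} (a(n-2)). Hence a(n) = a(n-1) + a(n-2), a(1)=2, a(2)=3.
Building up term by term: a(1)=2, a(2)=3, a(3)=5, a(4)=8, a(5)=13, a(6)=21, a(7)=34, a(8)=55, a(9)=89, a(10)=144, a(11)=233, a(12)=377, a(13)=610, a(14)=987, a(15)=1597, a(16)=2584, a(17)=4181, a(18)=6765, a(19)=10946, a(20)=17711, a(21)=28657, a(22)=46368, a(23)=75025, a(24)=121393, a(25)=196418, a(26)=317811, a(27)=514229, a(28)=832040, a(29)=1346269, a(30)=2178309, a(31)=3524578, a(32)=5702887, a(33)=9227465, a(34)=14930352, a(35)=24157817, a(36)=39088169, a(37)=63245986, a(38)=102334155.

Final answer: 102334155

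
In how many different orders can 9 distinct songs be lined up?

The number of ways to arrange 9 distinct objects is 9!.

Final answer: 9! = 362880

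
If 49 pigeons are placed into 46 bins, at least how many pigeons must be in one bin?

By the pigeonhole principle: ceiling(49/46).

Final answer: 2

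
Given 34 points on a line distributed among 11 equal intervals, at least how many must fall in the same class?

By pigeonhole with 34 objects and 11 categories: ceiling(34/11).

Final answer: 4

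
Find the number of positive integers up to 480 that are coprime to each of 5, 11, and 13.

|div by 5|=96, |div by 11|=43, |div by 13|=36.
|div by 5&11|=8, |div by 5&13|=7, |div by 11&13|=3, |div by all|=0.
By inclusion-exclusion, divisible by at least one: 96+43+36-8-7-3+0 = 157.
Not divisible by any: 480 - 157.

Final answer: 323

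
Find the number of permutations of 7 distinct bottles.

The number of ways to arrange 7 distinct objects is 7!.

Final answer: 7! = 5040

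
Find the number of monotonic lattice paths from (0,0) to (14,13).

Each path has 14 right steps and 13 up steps in some order (27 steps total).
Choose which 13 of the 27 steps are up: C(27,13).

Final answer: C(27,13) = 20058300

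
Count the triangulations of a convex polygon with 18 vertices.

The structures are counted by the Catalan number C_n. Here n = 18 - 2 = 16.
C_n = (2n)!/(n!(n+1)!), so C_{16} = 32!/(16! x 17!) = C(32,16)/17 = 601080390/17.

Final answer: C_{16} = 35357670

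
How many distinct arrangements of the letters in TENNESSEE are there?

Letters (E:4, N:2, S:2, T:1). Total letters: 9.
Permutations = 9!/(4! x 2! x 2!).

Final answer: 3780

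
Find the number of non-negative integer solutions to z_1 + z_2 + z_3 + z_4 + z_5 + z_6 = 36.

Stars and bars with 36 stars and 5 bars:
C(36+6-1, 6-1) = C(41,5).

Final answer: C(41,5) = 749398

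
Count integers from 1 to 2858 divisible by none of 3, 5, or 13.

|div by 3|=952, |div by 5|=571, |div by 13|=219.
|div by 3&5|=190, |div by 3&13|=73, |div by 5&13|=43, |div by all|=14.
By inclusion-exclusion, divisible by at least one: 952+571+219-190-73-43+14 = 1450.
Not divisible by any: 2858 - 1450.

Final answer: 1408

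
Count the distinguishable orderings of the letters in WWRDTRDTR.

Letters (D:2, R:3, T:2, W:2). Total letters: 9.
Permutations = 9!/(3! x 2! x 2! x 2!).

Final answer: 7560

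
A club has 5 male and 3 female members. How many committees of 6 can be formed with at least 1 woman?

Sum over valid woman counts:
C(3,1)C(5,5) = 3
C(3,2)C(5,4) = 15
C(3,3)C(5,3) = 10
Total: 3 + 15 + 10.

Final answer: 28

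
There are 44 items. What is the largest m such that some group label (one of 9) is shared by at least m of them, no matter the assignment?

There are 9 possible values for group label (one of 9). With 44 items and 9 categories, by pigeonhole: ceiling(44/9).

Final answer: 5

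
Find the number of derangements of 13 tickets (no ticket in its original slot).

Derangements satisfy D(n) = (n-1)(D(n-1) + D(n-2)), starting from D(0)=1, D(1)=0.
D(2) = 1 x (0 + 1) = 1
D(3) = 2 x (1 + 0) = 2
D(4) = 3 x (2 + 1) = 9
D(5) = 4 x (9 + 2) = 44
D(6) = 5 x (44 + 9) = 265
D(7) = 6 x (265 + 44) = 1854
D(8) = 7 x (1854 + 265) = 14833
D(9) = 8 x (14833 + 1854) = 133496
D(10) = 9 x (133496 + 14833) = 1334961
D(11) = 10 x (1334961 + 133496) = 14684570
D(12) = 11 x (14684570 + 1334961) = 176214841
D(13) = 12 x (D(12) + D(11)) = 12 x (176214841 + 14684570)

Final answer: D(13) = 2290792932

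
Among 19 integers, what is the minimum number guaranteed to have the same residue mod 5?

There are 5 possible values for residue mod 5. With 19 integers and 5 categories, by pigeonhole: ceiling(19/5).

Final answer: 4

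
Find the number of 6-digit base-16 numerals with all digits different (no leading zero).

The leading digit has 15 choices (anything but zero); the next has 15 (anything but the first), then 14, and so on, one fewer each time.
Total: 15 x 15 x 14 x 13 x 12 x 11.

Final answer: 5405400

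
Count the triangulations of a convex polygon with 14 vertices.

This is a standard Catalan-number count: the answer is C_n. Here n = 14 - 2 = 12.
C_n = C(2n,n)/(n+1), so C_{12} = C(24,12)/13 = 2704156/13.

Final answer: C_{12} = 208012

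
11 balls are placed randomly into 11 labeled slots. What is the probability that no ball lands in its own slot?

Derangements satisfy D(n) = (n-1)(D(n-1) + D(n-2)), starting from D(0)=1, D(1)=0.
Building up: D(2)=1, D(3)=2, D(4)=9, D(5)=44, D(6)=265, D(7)=1854, D(8)=14833, D(9)=133496, D(10)=1334961, D(11)=14684570.
Total arrangements: 11! = 39916800.
Probability = D(11)/11! = 1468457/3991680.

Final answer: D(11)/11! = 14684570/39916800 = 0.367879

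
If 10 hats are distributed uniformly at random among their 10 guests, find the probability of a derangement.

D(n) = (n-1)(D(n-1) + D(n-2)), D(0)=1, D(1)=0.
Building up: D(2)=1, D(3)=2, D(4)=9, D(5)=44, D(6)=265, D(7)=1854, D(8)=14833, D(9)=133496, D(10)=1334961.
Total arrangements: 10! = 3628800.
Probability = D(10)/10! = 16481/44800.

Final answer: D(10)/10! = 1334961/3628800 = 0.367879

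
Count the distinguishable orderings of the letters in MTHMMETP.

Letters (E:1, H:1, M:3, P:1, T:2). Total letters: 8.
Permutations = 8!/(3! x 2!).

Final answer: 3360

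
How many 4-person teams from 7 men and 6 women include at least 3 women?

Sum over valid woman counts:
C(6,3)C(7,1) = 140
C(6,4)C(7,0) = 15
Total: 140 + 15.

Final answer: 155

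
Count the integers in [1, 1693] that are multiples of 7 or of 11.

Multiples of 7: 241. Multiples of 11: 153. Of both (lcm=77): 21.
By inclusion-exclusion: 241 + 153 - 21.

Final answer: 373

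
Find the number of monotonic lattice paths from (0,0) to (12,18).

Each path has 12 right steps and 18 up steps in some order (30 steps total).
Choose which 18 of the 30 steps are up: C(30,18).

Final answer: C(30,18) = 86493225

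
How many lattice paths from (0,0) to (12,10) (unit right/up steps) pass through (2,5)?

Paths (0,0)->(2,5): C(7,5) = 21.
Paths (2,5)->(12,10): C(15,5) = 3003.
By multiplication principle: 21 x 3003.

Final answer: 63063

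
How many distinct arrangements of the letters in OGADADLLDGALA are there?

Letters (A:4, D:3, G:2, L:3, O:1). Total letters: 13.
Permutations = 13!/(4! x 3! x 3! x 2!).

Final answer: 3603600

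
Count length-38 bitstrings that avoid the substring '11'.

Classify by the final bit: ...0 gives a(n-1) strings, ...01 gives a(n-2) strings. Thus a(n) = a(n-1) + a(n-2) with a(1)=2, a(2)=3.
Iterating the recurrence: a(1)=2, a(2)=3, a(3)=5, a(4)=8, a(5)=13, a(6)=21, a(7)=34, a(8)=55, a(9)=89, a(10)=144, a(11)=233, a(12)=377, a(13)=610, a(14)=987, a(15)=1597, a(16)=2584, a(17)=4181, a(18)=6765, a(19)=10946, a(20)=17711, a(21)=28657, a(22)=46368, a(23)=75025, a(24)=121393, a(25)=196418, a(26)=317811, a(27)=514229, a(28)=832040, a(29)=1346269, a(30)=2178309, a(31)=3524578, a(32)=5702887, a(33)=9227465, a(34)=14930352, a(35)=24157817, a(36)=39088169, a(37)=63245986, a(38)=102334155.

Final answer: 102334155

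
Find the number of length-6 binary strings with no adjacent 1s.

Let a(n) count valid strings. If the last bit is 0 the prefix is any valid string of length n-1; if it is 1 the string must end in 01 with a valid prefix of length n-2. So a(n) = a(n-1) + a(n-2), a(1)=2, a(2)=3.
Building up term by term: a(1)=2, a(2)=3, a(3)=5, a(4)=8, a(5)=13, a(6)=21.

Final answer: 21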